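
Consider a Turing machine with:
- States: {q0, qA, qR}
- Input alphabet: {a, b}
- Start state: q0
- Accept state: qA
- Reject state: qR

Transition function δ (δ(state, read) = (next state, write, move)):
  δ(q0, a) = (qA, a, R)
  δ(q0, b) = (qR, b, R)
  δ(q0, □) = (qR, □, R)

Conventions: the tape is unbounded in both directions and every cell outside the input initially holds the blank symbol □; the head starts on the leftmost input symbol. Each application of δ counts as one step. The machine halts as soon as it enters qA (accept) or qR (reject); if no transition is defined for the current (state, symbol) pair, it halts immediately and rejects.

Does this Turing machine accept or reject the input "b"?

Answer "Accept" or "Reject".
Step 0: [q0]b (head at position 0)
Step 1: δ(q0, b) = (qR, b, R)  ⊢  b[qR]□ (head at position 1)
The machine is in qR, so it halts and rejects.

Final answer: Reject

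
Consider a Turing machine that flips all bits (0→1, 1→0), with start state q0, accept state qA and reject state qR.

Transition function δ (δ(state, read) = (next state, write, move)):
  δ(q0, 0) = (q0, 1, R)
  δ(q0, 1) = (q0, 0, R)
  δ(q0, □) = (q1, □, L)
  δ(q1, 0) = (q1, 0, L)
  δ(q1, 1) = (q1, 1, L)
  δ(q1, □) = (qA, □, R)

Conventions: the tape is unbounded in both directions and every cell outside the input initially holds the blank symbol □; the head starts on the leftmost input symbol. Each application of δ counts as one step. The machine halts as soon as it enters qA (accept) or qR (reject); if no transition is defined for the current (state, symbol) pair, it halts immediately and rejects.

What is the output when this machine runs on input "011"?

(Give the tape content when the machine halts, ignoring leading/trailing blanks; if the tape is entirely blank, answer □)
Step 0: [q0]011 (head at position 0)
Step 1: δ(q0, 0) = (q0, 1, R)  ⊢  1[q0]11 (head at position 1)
Step 2: δ(q0, 1) = (q0, 0, R)  ⊢  10[q0]1 (head at position 2)
Step 3: δ(q0, 1) = (q0, 0, R)  ⊢  100[q0]□ (head at position 3)
Step 4: δ(q0, □) = (q1, □, L)  ⊢  10[q1]0□ (head at position 2)
Step 5: δ(q1, 0) = (q1, 0, L)  ⊢  1[q1]00□ (head at position 1)
Step 6: δ(q1, 0) = (q1, 0, L)  ⊢  [q1]100□ (head at position 0)
Step 7: δ(q1, 1) = (q1, 1, L)  ⊢  [q1]□100□ (head at position -1)
Step 8: δ(q1, □) = (qA, □, R)  ⊢  □[qA]100□ (head at position 0)
The machine is in qA, so it halts and accepts.
Tape content when halted (ignoring surrounding blanks): 100

Final answer: Output: 100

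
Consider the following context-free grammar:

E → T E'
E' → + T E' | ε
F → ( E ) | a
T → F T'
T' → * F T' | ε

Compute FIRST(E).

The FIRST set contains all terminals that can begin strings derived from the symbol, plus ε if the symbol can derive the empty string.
FIRST(F): F → ( E ) contributes '(' and F → a contributes 'a', so FIRST(F) = {(, a}. F is not nullable.
FIRST(T): T → F T' begins with F, and F is not nullable, so FIRST(T) = FIRST(F) = {(, a}.
FIRST(E): E → T E' begins with T, and T is not nullable, so FIRST(E) = FIRST(T) = {(, a}.

Final answer: {(, a}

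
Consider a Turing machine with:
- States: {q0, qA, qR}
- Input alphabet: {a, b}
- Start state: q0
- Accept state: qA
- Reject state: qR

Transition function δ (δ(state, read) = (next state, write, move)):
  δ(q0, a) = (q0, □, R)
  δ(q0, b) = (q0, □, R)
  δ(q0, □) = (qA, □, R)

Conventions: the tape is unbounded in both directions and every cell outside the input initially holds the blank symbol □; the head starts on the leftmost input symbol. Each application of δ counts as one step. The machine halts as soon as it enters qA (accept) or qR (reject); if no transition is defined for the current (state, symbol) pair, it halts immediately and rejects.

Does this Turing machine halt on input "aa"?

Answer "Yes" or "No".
Step 0: [q0]aa (head at position 0)
Step 1: δ(q0, a) = (q0, □, R)  ⊢  □[q0]a (head at position 1)
Step 2: δ(q0, a) = (q0, □, R)  ⊢  □□[q0]□ (head at position 2)
Step 3: δ(q0, □) = (qA, □, R)  ⊢  □□□[qA]□ (head at position 3)
The machine is in qA, so it halts and accepts.
It halts after 3 steps.

Final answer: Yes - halts after 3 steps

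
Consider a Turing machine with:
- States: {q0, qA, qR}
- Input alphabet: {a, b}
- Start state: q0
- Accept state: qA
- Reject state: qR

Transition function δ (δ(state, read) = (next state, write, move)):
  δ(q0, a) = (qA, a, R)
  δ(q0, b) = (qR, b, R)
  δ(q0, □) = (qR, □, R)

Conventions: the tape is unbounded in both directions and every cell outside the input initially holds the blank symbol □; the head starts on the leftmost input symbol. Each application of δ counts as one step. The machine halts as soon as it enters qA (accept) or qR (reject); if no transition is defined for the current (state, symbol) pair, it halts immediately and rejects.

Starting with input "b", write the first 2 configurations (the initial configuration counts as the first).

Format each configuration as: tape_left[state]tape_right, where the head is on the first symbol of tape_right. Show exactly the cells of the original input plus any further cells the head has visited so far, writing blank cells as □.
Step 0: [q0]b (head at position 0)
Step 1: δ(q0, b) = (qR, b, R)  ⊢  b[qR]□ (head at position 1)

Final answer: [q0]b ⊢ b[qR]□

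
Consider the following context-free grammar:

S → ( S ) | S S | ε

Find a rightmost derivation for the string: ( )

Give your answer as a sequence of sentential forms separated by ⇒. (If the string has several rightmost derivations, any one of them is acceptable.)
Start with S.
Step 1: the rightmost non-terminal is S; apply S → ( S ):  ( S )
Step 2: the rightmost non-terminal is S; apply S → ε:  ( )

Final answer: S ⇒ ( S ) ⇒ ( )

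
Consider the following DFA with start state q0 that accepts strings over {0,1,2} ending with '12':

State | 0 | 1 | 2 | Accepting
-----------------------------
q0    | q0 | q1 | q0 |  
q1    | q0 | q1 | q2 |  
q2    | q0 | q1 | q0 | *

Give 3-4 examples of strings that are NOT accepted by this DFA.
Any strings that end in a non-accepting state work; for example:
"0211": q0 → q0 → q0 → q1 → q1; q1 is not accepting → rejected
"1101": q0 → q1 → q1 → q0 → q1; q1 is not accepting → rejected
"1211": q0 → q1 → q2 → q1 → q1; q1 is not accepting → rejected
"2210": q0 → q0 → q0 → q1 → q0; q0 is not accepting → rejected

Final answer: "0211", "1101", "1211", "2210"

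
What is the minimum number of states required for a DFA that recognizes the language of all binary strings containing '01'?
Language: binary strings containing '01'
Lower bound (Myhill–Nerode): the prefixes ε, 0, 01 are pairwise distinguishable:
  ε vs 01: suffix ε distinguishes them (ε is rejected, 01 is accepted)
  0 vs 01: suffix ε distinguishes them (0 is rejected, 01 is accepted)
  ε vs 0: suffix 1 distinguishes them (ε·1 = 1 is rejected, 0·1 = 01 is accepted)
So any DFA needs at least 3 states.
Upper bound: a DFA with 3 states exists (one state per class above: 'no progress', 'last symbol 0', and 'seen 01' (accepting sink)).
Minimum states: 3

Final answer: 3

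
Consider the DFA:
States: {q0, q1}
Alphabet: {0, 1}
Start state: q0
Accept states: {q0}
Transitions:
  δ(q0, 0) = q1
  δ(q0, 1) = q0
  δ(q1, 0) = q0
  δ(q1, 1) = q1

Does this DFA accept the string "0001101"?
Processing string "0001101":
  q0 --0--> q1
  q1 --0--> q0
  q0 --0--> q1
  q1 --1--> q1
  q1 --1--> q1
  q1 --0--> q0
  q0 --1--> q0
Final state: q0
Accept states: {q0}
q0 is an accept state, so the string is accepted.

Final answer: Yes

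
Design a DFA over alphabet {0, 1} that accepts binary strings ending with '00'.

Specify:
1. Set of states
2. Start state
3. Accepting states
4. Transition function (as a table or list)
One valid DFA (any DFA recognizing the same language is acceptable):
States: {q0, q1, q2}
Start: q0
Accepting: {q2}
Transitions (accepting states marked with *):
State | 0 | 1 | Accepting
-------------------------
q0    | q1 | q0 |  
q1    | q2 | q0 |  
q2    | q2 | q0 | *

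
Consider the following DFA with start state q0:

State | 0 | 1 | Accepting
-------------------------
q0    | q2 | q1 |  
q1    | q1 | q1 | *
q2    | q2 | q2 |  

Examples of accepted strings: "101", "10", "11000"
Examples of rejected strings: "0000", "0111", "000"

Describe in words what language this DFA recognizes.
non-empty binary strings starting with 1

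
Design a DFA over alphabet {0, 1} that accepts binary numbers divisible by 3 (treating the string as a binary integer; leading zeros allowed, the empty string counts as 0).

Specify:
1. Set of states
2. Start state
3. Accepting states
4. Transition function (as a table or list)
One valid DFA (any DFA recognizing the same language is acceptable):
States: {q0, q1, q2}
Start: q0
Accepting: {q0}
Transitions (accepting states marked with *):
State | 0 | 1 | Accepting
-------------------------
q0    | q0 | q1 | *
q1    | q2 | q0 |  
q2    | q1 | q2 |  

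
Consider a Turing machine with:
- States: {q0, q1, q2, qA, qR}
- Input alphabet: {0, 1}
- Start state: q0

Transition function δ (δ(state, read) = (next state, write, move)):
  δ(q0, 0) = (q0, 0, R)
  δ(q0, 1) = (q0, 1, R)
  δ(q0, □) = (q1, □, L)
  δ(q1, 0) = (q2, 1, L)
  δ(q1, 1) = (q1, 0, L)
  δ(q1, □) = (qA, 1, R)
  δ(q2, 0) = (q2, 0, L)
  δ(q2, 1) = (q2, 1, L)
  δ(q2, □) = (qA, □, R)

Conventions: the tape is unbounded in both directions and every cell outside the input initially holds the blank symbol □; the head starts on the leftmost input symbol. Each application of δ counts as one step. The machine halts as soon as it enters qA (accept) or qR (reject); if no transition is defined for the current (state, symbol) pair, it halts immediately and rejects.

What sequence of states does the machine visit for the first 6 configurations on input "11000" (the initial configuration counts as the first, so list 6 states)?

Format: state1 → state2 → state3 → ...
Step 0: [q0]11000 (head at position 0)
Step 1: δ(q0, 1) = (q0, 1, R)  ⊢  1[q0]1000 (head at position 1)
Step 2: δ(q0, 1) = (q0, 1, R)  ⊢  11[q0]000 (head at position 2)
Step 3: δ(q0, 0) = (q0, 0, R)  ⊢  110[q0]00 (head at position 3)
Step 4: δ(q0, 0) = (q0, 0, R)  ⊢  1100[q0]0 (head at position 4)
Step 5: δ(q0, 0) = (q0, 0, R)  ⊢  11000[q0]□ (head at position 5)
Reading off the states of these 6 configurations: q0 → q0 → q0 → q0 → q0 → q0

Final answer: q0 → q0 → q0 → q0 → q0 → q0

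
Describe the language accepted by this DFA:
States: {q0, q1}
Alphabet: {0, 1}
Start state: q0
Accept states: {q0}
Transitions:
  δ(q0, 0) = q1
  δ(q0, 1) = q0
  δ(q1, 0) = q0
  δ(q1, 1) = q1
Analyzing the DFA structure:
Start state: q0
Accept states: {q0}
Interpreting what each state remembers (checking against the transitions):
  q0: an even number of 0s has been read so far
  q1: an odd number of 0s has been read so far
  δ(q0, 0): in q0 (an even number of 0s has been read so far), after reading 0 we have: an odd number of 0s has been read so far → q1
  δ(q0, 1): in q0 (an even number of 0s has been read so far), after reading 1 we have: an even number of 0s has been read so far → q0
  δ(q1, 0): in q1 (an odd number of 0s has been read so far), after reading 0 we have: an even number of 0s has been read so far → q0
  δ(q1, 1): in q1 (an odd number of 0s has been read so far), after reading 1 we have: an odd number of 0s has been read so far → q1
A string is accepted iff it ends in {q0}, i.e. an even number of 0s has been read so far.
Language: All binary strings with an even number of 0s

Final answer: All binary strings with an even number of 0s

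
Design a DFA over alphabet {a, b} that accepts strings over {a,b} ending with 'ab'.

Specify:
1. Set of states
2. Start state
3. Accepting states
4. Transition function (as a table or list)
One valid DFA (any DFA recognizing the same language is acceptable):
States: {q0, q1, q2}
Start: q0
Accepting: {q2}
Transitions (accepting states marked with *):
State | a | b | Accepting
-------------------------
q0    | q1 | q0 |  
q1    | q1 | q2 |  
q2    | q1 | q0 | *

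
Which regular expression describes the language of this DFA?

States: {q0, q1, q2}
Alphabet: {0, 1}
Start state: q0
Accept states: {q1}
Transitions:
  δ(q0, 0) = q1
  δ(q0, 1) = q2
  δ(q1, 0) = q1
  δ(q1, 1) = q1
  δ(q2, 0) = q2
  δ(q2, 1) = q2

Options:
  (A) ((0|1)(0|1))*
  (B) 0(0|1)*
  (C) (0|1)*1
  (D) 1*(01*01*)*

Testing sample strings against the DFA:
  '00110' -> accepted
  '010' -> accepted
  '10100' -> rejected
  '0010' -> accepted
Checking each option for a counterexample:
  (A) ((0|1)(0|1))*: ε is rejected by the DFA but matches the regex → eliminated
  (B) 0(0|1)*: agrees with the DFA on all strings of length ≤ 4
  (C) (0|1)*1: '0' is accepted by the DFA but does not match the regex → eliminated
  (D) 1*(01*01*)*: ε is rejected by the DFA but matches the regex → eliminated
Only (B) 0(0|1)* is consistent with the DFA.

Final answer: (B) 0(0|1)*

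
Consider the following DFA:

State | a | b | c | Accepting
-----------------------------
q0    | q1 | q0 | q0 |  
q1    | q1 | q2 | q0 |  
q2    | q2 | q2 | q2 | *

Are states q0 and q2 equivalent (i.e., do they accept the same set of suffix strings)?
Try the suffix ε (the empty string).
From q0: q0 — not accepting.
From q2: q2 — accepting.
The two states disagree on this suffix, so they are not equivalent.

Final answer: No. Distinguishing string: ε (the empty string) - accepted from q2 but not from q0.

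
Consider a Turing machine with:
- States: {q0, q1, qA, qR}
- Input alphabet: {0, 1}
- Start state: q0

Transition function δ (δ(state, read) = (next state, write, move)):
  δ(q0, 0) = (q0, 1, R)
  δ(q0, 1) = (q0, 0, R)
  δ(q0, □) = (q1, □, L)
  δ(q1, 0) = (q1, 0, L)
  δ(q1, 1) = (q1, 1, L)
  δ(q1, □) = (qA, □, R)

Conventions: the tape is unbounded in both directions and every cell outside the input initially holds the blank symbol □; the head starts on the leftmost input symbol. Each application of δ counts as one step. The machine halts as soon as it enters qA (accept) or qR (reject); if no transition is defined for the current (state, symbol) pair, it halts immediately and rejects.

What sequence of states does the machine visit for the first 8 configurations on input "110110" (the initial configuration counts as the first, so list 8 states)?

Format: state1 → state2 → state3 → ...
Step 0: [q0]110110 (head at position 0)
Step 1: δ(q0, 1) = (q0, 0, R)  ⊢  0[q0]10110 (head at position 1)
Step 2: δ(q0, 1) = (q0, 0, R)  ⊢  00[q0]0110 (head at position 2)
Step 3: δ(q0, 0) = (q0, 1, R)  ⊢  001[q0]110 (head at position 3)
Step 4: δ(q0, 1) = (q0, 0, R)  ⊢  0010[q0]10 (head at position 4)
Step 5: δ(q0, 1) = (q0, 0, R)  ⊢  00100[q0]0 (head at position 5)
Step 6: δ(q0, 0) = (q0, 1, R)  ⊢  001001[q0]□ (head at position 6)
Step 7: δ(q0, □) = (q1, □, L)  ⊢  00100[q1]1□ (head at position 5)
Reading off the states of these 8 configurations: q0 → q0 → q0 → q0 → q0 → q0 → q0 → q1

Final answer: q0 → q0 → q0 → q0 → q0 → q0 → q0 → q1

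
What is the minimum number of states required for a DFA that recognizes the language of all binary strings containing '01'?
Language: binary strings containing '01'
Lower bound (Myhill–Nerode): the prefixes ε, 0, 01 are pairwise distinguishable:
  ε vs 01: suffix ε distinguishes them (ε is rejected, 01 is accepted)
  0 vs 01: suffix ε distinguishes them (0 is rejected, 01 is accepted)
  ε vs 0: suffix 1 distinguishes them (ε·1 = 1 is rejected, 0·1 = 01 is accepted)
So any DFA needs at least 3 states.
Upper bound: a DFA with 3 states exists (one state per class above: 'no progress', 'last symbol 0', and 'seen 01' (accepting sink)).
Minimum states: 3

Final answer: 3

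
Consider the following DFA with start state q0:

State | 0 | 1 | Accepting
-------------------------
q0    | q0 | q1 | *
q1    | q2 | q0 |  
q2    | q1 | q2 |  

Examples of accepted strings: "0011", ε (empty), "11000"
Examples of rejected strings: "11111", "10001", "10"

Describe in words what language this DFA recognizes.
binary numbers divisible by 3 (treating the string as a binary integer; leading zeros allowed, the empty string counts as 0)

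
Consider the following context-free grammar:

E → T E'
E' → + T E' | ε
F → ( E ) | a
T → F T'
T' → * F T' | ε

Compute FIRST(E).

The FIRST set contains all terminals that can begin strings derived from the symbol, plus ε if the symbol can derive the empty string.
FIRST(F): F → ( E ) contributes '(' and F → a contributes 'a', so FIRST(F) = {(, a}. F is not nullable.
FIRST(T): T → F T' begins with F, and F is not nullable, so FIRST(T) = FIRST(F) = {(, a}.
FIRST(E): E → T E' begins with T, and T is not nullable, so FIRST(E) = FIRST(T) = {(, a}.

Final answer: {(, a}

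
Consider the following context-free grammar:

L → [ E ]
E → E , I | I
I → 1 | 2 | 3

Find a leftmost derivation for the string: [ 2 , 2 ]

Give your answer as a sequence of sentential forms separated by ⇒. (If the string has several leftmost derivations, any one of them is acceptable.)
Start with L.
Step 1: the leftmost non-terminal is L; apply L → [ E ]:  [ E ]
Step 2: the leftmost non-terminal is E; apply E → E , I:  [ E , I ]
Step 3: the leftmost non-terminal is E; apply E → I:  [ I , I ]
Step 4: the leftmost non-terminal is I; apply I → 2:  [ 2 , I ]
Step 5: the leftmost non-terminal is I; apply I → 2:  [ 2 , 2 ]

Final answer: L ⇒ [ E ] ⇒ [ E , I ] ⇒ [ I , I ] ⇒ [ 2 , I ] ⇒ [ 2 , 2 ]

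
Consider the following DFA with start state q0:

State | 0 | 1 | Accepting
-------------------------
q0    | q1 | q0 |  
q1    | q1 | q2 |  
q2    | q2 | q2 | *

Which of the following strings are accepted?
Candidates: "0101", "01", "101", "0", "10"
"0101": q0 → q1 → q2 → q2 → q2; q2 is accepting → accepted
"01": q0 → q1 → q2; q2 is accepting → accepted
"101": q0 → q0 → q1 → q2; q2 is accepting → accepted
"0": q0 → q1; q1 is not accepting → rejected
"10": q0 → q0 → q1; q1 is not accepting → rejected

Final answer: "0101", "01", "101"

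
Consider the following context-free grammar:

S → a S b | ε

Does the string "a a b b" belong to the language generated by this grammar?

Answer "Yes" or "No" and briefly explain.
A derivation exists: S ⇒ a S b ⇒ a a S b b ⇒ a a b b (using S → a S b twice, then S → ε).

Final answer: Yes - a valid derivation exists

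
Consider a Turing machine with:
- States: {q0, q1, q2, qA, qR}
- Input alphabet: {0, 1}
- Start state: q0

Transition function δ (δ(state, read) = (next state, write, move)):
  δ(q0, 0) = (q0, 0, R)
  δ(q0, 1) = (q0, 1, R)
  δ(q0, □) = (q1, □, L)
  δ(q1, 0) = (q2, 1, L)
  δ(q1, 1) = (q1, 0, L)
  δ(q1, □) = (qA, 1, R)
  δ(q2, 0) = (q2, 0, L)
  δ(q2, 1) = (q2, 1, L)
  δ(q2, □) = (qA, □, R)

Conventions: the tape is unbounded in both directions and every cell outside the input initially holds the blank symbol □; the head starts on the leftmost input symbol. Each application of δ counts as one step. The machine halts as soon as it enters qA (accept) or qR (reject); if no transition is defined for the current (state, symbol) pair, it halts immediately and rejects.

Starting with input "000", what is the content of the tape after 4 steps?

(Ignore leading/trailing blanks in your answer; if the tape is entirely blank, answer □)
Step 0: [q0]000 (head at position 0)
Step 1: δ(q0, 0) = (q0, 0, R)  ⊢  0[q0]00 (head at position 1)
Step 2: δ(q0, 0) = (q0, 0, R)  ⊢  00[q0]0 (head at position 2)
Step 3: δ(q0, 0) = (q0, 0, R)  ⊢  000[q0]□ (head at position 3)
Step 4: δ(q0, □) = (q1, □, L)  ⊢  00[q1]0□ (head at position 2)
Tape after 4 steps (ignoring surrounding blanks): 000

Final answer: Tape: 000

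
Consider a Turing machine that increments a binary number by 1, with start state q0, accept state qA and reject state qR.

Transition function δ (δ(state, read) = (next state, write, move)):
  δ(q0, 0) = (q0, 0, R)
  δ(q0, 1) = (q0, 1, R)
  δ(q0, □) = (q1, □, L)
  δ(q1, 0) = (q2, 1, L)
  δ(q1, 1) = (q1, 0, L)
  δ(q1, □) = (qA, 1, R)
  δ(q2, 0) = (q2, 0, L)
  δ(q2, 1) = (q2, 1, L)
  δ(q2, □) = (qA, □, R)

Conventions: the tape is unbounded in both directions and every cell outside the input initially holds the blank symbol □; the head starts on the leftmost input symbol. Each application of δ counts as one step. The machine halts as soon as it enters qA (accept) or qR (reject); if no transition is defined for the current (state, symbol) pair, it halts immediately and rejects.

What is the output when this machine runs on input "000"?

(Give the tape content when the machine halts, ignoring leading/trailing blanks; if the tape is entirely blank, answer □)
Step 0: [q0]000 (head at position 0)
Step 1: δ(q0, 0) = (q0, 0, R)  ⊢  0[q0]00 (head at position 1)
Step 2: δ(q0, 0) = (q0, 0, R)  ⊢  00[q0]0 (head at position 2)
Step 3: δ(q0, 0) = (q0, 0, R)  ⊢  000[q0]□ (head at position 3)
Step 4: δ(q0, □) = (q1, □, L)  ⊢  00[q1]0□ (head at position 2)
Step 5: δ(q1, 0) = (q2, 1, L)  ⊢  0[q2]01□ (head at position 1)
Step 6: δ(q2, 0) = (q2, 0, L)  ⊢  [q2]001□ (head at position 0)
Step 7: δ(q2, 0) = (q2, 0, L)  ⊢  [q2]□001□ (head at position -1)
Step 8: δ(q2, □) = (qA, □, R)  ⊢  □[qA]001□ (head at position 0)
The machine is in qA, so it halts and accepts.
Tape content when halted (ignoring surrounding blanks): 001

Final answer: Output: 001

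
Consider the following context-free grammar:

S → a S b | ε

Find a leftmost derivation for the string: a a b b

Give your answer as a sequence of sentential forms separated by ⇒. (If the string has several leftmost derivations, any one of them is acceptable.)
Start with S.
Step 1: the leftmost non-terminal is S; apply S → a S b:  a S b
Step 2: the leftmost non-terminal is S; apply S → a S b:  a a S b b
Step 3: the leftmost non-terminal is S; apply S → ε:  a a b b

Final answer: S ⇒ a S b ⇒ a a S b b ⇒ a a b b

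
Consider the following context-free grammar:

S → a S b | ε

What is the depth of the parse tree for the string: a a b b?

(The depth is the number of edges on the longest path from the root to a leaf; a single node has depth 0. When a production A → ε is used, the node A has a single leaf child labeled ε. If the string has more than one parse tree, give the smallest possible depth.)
The only parse tree applies S → a S b 2 times (once per matching a…b pair) and then S → ε.
The S nodes sit at depths 0, 1, …, 2; the innermost S (depth 2) has the single child ε at depth 3.
The terminal leaves a, b are at depths 1..2, so the longest root-to-leaf path is S → S → … → S → ε with 3 edges.
Depth = 3.

Final answer: 3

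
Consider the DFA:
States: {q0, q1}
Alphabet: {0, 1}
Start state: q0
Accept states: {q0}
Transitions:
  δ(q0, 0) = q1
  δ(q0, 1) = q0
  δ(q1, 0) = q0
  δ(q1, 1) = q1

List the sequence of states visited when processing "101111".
Starting at q0
Read '1': q0 -> q0
Read '0': q0 -> q1
Read '1': q1 -> q1
Read '1': q1 -> q1
Read '1': q1 -> q1
Read '1': q1 -> q1

Final answer: q0 -> q0 -> q1 -> q1 -> q1 -> q1 -> q1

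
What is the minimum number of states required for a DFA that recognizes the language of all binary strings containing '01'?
Language: binary strings containing '01'
Lower bound (Myhill–Nerode): the prefixes ε, 0, 01 are pairwise distinguishable:
  ε vs 01: suffix ε distinguishes them (ε is rejected, 01 is accepted)
  0 vs 01: suffix ε distinguishes them (0 is rejected, 01 is accepted)
  ε vs 0: suffix 1 distinguishes them (ε·1 = 1 is rejected, 0·1 = 01 is accepted)
So any DFA needs at least 3 states.
Upper bound: a DFA with 3 states exists (one state per class above: 'no progress', 'last symbol 0', and 'seen 01' (accepting sink)).
Minimum states: 3

Final answer: 3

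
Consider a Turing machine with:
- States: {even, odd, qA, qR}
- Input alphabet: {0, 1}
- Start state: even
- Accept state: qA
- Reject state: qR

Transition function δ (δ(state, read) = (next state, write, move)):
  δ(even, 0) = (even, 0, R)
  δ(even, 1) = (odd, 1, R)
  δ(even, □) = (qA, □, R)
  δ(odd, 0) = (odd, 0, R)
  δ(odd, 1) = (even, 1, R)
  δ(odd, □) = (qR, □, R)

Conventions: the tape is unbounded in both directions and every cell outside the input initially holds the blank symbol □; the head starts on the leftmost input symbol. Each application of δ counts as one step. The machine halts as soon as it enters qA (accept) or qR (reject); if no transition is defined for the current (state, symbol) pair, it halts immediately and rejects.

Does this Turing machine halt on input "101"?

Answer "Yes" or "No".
Step 0: [even]101 (head at position 0)
Step 1: δ(even, 1) = (odd, 1, R)  ⊢  1[odd]01 (head at position 1)
Step 2: δ(odd, 0) = (odd, 0, R)  ⊢  10[odd]1 (head at position 2)
Step 3: δ(odd, 1) = (even, 1, R)  ⊢  101[even]□ (head at position 3)
Step 4: δ(even, □) = (qA, □, R)  ⊢  101□[qA]□ (head at position 4)
The machine is in qA, so it halts and accepts.
It halts after 4 steps.

Final answer: Yes - halts after 4 steps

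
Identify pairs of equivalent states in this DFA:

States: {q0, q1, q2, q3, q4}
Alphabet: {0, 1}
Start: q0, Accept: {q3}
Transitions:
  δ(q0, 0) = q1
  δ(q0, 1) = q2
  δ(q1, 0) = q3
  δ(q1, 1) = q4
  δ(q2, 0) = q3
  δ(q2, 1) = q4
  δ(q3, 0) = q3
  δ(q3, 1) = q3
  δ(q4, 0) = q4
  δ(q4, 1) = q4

Using the table-filling algorithm:
Round 0 – mark pairs where exactly one state is accepting: (q0,q3), (q1,q3), (q2,q3), (q3,q4)
Round 1 – newly marked: (q0,q1) [on 0: q1 vs q3, already marked]; (q0,q2) [on 0: q1 vs q3, already marked]; (q1,q4) [on 0: q3 vs q4, already marked]; (q2,q4) [on 0: q3 vs q4, already marked]
Round 2 – newly marked: (q0,q4) [on 0: q1 vs q4, already marked]
No further pairs can be marked.
(q1, q2) unmarked: δ(q1,0)=q3, δ(q2,0)=q3; δ(q1,1)=q4, δ(q2,1)=q4 → equivalent
Equivalent pairs: (q1, q2)

Final answer: Equivalent pairs: (q1, q2)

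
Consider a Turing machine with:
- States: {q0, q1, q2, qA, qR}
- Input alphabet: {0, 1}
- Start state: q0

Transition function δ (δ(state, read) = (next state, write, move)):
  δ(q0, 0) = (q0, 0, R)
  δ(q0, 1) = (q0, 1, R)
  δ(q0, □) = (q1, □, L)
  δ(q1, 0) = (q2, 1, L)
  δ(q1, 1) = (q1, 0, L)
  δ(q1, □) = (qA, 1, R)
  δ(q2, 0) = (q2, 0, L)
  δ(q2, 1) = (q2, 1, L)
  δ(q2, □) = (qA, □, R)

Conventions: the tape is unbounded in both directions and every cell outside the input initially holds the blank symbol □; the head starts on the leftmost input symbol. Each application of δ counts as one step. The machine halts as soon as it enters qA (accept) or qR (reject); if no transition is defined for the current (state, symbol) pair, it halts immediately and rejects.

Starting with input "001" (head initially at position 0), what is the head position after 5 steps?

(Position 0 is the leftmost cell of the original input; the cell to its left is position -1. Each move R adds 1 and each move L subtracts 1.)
Step 0: [q0]001 (head at position 0)
Step 1: δ(q0, 0) = (q0, 0, R)  ⊢  0[q0]01 (head at position 1)
Step 2: δ(q0, 0) = (q0, 0, R)  ⊢  00[q0]1 (head at position 2)
Step 3: δ(q0, 1) = (q0, 1, R)  ⊢  001[q0]□ (head at position 3)
Step 4: δ(q0, □) = (q1, □, L)  ⊢  00[q1]1□ (head at position 2)
Step 5: δ(q1, 1) = (q1, 0, L)  ⊢  0[q1]00□ (head at position 1)
Head position after 5 steps: 1

Final answer: Position 1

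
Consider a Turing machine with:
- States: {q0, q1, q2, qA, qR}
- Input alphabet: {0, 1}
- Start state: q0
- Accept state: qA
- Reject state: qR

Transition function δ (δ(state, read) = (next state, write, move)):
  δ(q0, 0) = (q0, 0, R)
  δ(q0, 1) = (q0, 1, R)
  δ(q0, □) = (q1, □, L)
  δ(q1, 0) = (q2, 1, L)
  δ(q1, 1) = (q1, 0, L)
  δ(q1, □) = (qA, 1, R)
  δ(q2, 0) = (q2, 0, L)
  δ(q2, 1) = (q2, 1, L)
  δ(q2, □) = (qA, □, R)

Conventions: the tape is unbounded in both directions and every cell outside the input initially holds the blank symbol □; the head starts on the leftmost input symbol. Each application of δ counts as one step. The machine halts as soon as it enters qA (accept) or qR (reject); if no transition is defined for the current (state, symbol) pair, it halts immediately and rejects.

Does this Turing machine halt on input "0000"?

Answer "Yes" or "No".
Step 0: [q0]0000 (head at position 0)
Step 1: δ(q0, 0) = (q0, 0, R)  ⊢  0[q0]000 (head at position 1)
Step 2: δ(q0, 0) = (q0, 0, R)  ⊢  00[q0]00 (head at position 2)
Step 3: δ(q0, 0) = (q0, 0, R)  ⊢  000[q0]0 (head at position 3)
Step 4: δ(q0, 0) = (q0, 0, R)  ⊢  0000[q0]□ (head at position 4)
Step 5: δ(q0, □) = (q1, □, L)  ⊢  000[q1]0□ (head at position 3)
Step 6: δ(q1, 0) = (q2, 1, L)  ⊢  00[q2]01□ (head at position 2)
Step 7: δ(q2, 0) = (q2, 0, L)  ⊢  0[q2]001□ (head at position 1)
Step 8: δ(q2, 0) = (q2, 0, L)  ⊢  [q2]0001□ (head at position 0)
Step 9: δ(q2, 0) = (q2, 0, L)  ⊢  [q2]□0001□ (head at position -1)
Step 10: δ(q2, □) = (qA, □, R)  ⊢  □[qA]0001□ (head at position 0)
The machine is in qA, so it halts and accepts.
It halts after 10 steps.

Final answer: Yes - halts after 10 steps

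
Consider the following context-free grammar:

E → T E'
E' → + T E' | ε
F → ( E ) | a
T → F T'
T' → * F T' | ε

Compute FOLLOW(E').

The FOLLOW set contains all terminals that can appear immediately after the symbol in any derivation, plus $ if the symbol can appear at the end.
Useful FIRST sets: FIRST(E') = {+, ε}, FIRST(T') = {*, ε} (both E' and T' are nullable).
FOLLOW(E): E is the start symbol → $; E appears in F → ( E ) followed by ')' → FOLLOW(E) = {), $}.
FOLLOW(E'): E' appears at the right end of E → T E' and of E' → + T E', so FOLLOW(E') ⊇ FOLLOW(E) (the second occurrence adds nothing new). FOLLOW(E') = {), $}.

Final answer: {$, )}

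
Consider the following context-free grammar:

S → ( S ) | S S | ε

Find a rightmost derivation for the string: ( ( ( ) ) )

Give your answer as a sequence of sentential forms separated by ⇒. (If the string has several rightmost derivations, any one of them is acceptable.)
Start with S.
Step 1: the rightmost non-terminal is S; apply S → ( S ):  ( S )
Step 2: the rightmost non-terminal is S; apply S → ( S ):  ( ( S ) )
Step 3: the rightmost non-terminal is S; apply S → ( S ):  ( ( ( S ) ) )
Step 4: the rightmost non-terminal is S; apply S → ε:  ( ( ( ) ) )

Final answer: S ⇒ ( S ) ⇒ ( ( S ) ) ⇒ ( ( ( S ) ) ) ⇒ ( ( ( ) ) )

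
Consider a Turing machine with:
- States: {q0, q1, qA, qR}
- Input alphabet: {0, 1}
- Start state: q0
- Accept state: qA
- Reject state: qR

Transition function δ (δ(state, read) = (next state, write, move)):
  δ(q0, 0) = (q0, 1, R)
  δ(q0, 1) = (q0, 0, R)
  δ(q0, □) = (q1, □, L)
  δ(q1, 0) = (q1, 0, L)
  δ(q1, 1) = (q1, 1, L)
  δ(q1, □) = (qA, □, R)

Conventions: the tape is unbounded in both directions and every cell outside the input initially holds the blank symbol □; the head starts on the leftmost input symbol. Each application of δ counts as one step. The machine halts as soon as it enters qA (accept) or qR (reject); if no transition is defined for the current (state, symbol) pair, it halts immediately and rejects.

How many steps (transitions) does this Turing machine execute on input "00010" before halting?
Step 0: [q0]00010 (head at position 0)
Step 1: δ(q0, 0) = (q0, 1, R)  ⊢  1[q0]0010 (head at position 1)
Step 2: δ(q0, 0) = (q0, 1, R)  ⊢  11[q0]010 (head at position 2)
Step 3: δ(q0, 0) = (q0, 1, R)  ⊢  111[q0]10 (head at position 3)
Step 4: δ(q0, 1) = (q0, 0, R)  ⊢  1110[q0]0 (head at position 4)
Step 5: δ(q0, 0) = (q0, 1, R)  ⊢  11101[q0]□ (head at position 5)
Step 6: δ(q0, □) = (q1, □, L)  ⊢  1110[q1]1□ (head at position 4)
Step 7: δ(q1, 1) = (q1, 1, L)  ⊢  111[q1]01□ (head at position 3)
Step 8: δ(q1, 0) = (q1, 0, L)  ⊢  11[q1]101□ (head at position 2)
Step 9: δ(q1, 1) = (q1, 1, L)  ⊢  1[q1]1101□ (head at position 1)
Step 10: δ(q1, 1) = (q1, 1, L)  ⊢  [q1]11101□ (head at position 0)
Step 11: δ(q1, 1) = (q1, 1, L)  ⊢  [q1]□11101□ (head at position -1)
Step 12: δ(q1, □) = (qA, □, R)  ⊢  □[qA]11101□ (head at position 0)
The machine is in qA, so it halts and accepts.
Number of transitions executed: 12.

Final answer: 12 steps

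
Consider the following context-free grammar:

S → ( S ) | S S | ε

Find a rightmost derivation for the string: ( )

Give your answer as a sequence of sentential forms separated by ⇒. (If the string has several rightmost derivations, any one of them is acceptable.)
Start with S.
Step 1: the rightmost non-terminal is S; apply S → ( S ):  ( S )
Step 2: the rightmost non-terminal is S; apply S → ε:  ( )

Final answer: S ⇒ ( S ) ⇒ ( )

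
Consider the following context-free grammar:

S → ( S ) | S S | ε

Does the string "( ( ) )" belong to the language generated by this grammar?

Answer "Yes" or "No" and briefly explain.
A derivation exists: S ⇒ ( S ) ⇒ ( ( S ) ) ⇒ ( ( ) ) (using S → ( S ) twice, then S → ε).

Final answer: Yes - a valid derivation exists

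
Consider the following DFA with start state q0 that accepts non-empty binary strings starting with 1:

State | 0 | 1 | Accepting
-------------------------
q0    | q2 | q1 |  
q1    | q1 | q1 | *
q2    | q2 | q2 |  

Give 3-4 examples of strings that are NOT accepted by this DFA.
Any strings that end in a non-accepting state work; for example:
"011": q0 → q2 → q2 → q2; q2 is not accepting → rejected
"0011": q0 → q2 → q2 → q2 → q2; q2 is not accepting → rejected
"0100": q0 → q2 → q2 → q2 → q2; q2 is not accepting → rejected
"0101": q0 → q2 → q2 → q2 → q2; q2 is not accepting → rejected

Final answer: "011", "0011", "0100", "0101"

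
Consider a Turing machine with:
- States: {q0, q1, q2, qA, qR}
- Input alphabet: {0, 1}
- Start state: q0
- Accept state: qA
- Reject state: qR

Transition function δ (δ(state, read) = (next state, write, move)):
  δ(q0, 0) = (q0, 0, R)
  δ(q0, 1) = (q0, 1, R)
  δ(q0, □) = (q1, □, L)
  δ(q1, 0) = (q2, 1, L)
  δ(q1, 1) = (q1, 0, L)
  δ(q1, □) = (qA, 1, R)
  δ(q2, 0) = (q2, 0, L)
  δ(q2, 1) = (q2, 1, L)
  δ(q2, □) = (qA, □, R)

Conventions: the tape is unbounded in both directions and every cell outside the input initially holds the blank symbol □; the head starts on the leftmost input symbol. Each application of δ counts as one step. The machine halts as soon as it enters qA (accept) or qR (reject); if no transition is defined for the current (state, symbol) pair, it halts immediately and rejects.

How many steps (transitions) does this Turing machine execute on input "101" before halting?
Step 0: [q0]101 (head at position 0)
Step 1: δ(q0, 1) = (q0, 1, R)  ⊢  1[q0]01 (head at position 1)
Step 2: δ(q0, 0) = (q0, 0, R)  ⊢  10[q0]1 (head at position 2)
Step 3: δ(q0, 1) = (q0, 1, R)  ⊢  101[q0]□ (head at position 3)
Step 4: δ(q0, □) = (q1, □, L)  ⊢  10[q1]1□ (head at position 2)
Step 5: δ(q1, 1) = (q1, 0, L)  ⊢  1[q1]00□ (head at position 1)
Step 6: δ(q1, 0) = (q2, 1, L)  ⊢  [q2]110□ (head at position 0)
Step 7: δ(q2, 1) = (q2, 1, L)  ⊢  [q2]□110□ (head at position -1)
Step 8: δ(q2, □) = (qA, □, R)  ⊢  □[qA]110□ (head at position 0)
The machine is in qA, so it halts and accepts.
Number of transitions executed: 8.

Final answer: 8 steps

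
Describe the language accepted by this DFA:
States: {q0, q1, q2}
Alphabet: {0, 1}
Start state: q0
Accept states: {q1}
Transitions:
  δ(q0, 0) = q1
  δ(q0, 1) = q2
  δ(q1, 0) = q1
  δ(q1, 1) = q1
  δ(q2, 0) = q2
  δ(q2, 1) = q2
Analyzing the DFA structure:
Start state: q0
Accept states: {q1}
Interpreting what each state remembers (checking against the transitions):
  q0: nothing has been read yet
  q1: the first symbol was 0
  q2: the first symbol was 1 (trap state)
  δ(q0, 0): in q0 (nothing has been read yet), after reading 0 we have: the first symbol was 0 → q1
  δ(q0, 1): in q0 (nothing has been read yet), after reading 1 we have: the first symbol was 1 (trap state) → q2
  δ(q1, 0): in q1 (the first symbol was 0), after reading 0 we have: the first symbol was 0 → q1
  δ(q1, 1): in q1 (the first symbol was 0), after reading 1 we have: the first symbol was 0 → q1
  δ(q2, 0): in q2 (the first symbol was 1 (trap state)), after reading 0 we have: the first symbol was 1 (trap state) → q2
  δ(q2, 1): in q2 (the first symbol was 1 (trap state)), after reading 1 we have: the first symbol was 1 (trap state) → q2
A string is accepted iff it ends in {q1}, i.e. the first symbol was 0.
Language: All binary strings starting with 0

Final answer: All binary strings starting with 0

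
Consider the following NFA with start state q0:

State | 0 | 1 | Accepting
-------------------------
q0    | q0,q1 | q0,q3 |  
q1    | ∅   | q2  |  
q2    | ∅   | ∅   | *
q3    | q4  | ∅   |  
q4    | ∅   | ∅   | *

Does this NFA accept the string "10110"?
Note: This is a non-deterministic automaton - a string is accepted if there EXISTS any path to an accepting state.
Track the set of states the NFA could be in: start {q0}
Read '1': {q0} → {q0, q3}
Read '0': {q0, q3} → {q0, q1, q4}
Read '1': {q0, q1, q4} → {q0, q2, q3}
Read '1': {q0, q2, q3} → {q0, q3}
Read '0': {q0, q3} → {q0, q1, q4}
Final set {q0, q1, q4} contains accepting state(s) {q4} → accepted.

Final answer: Yes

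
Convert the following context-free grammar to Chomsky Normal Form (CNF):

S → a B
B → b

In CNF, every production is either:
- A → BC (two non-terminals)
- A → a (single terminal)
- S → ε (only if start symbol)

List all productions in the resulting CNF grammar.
The grammar has no ε-productions or unit productions to eliminate.
S → a B has terminal a in a right-hand side of length ≥ 2: introduce T_a → a and use T_a in place of a.
B → b is already in CNF (single terminal) – keep it.
S → a B becomes S → T_a B.
Resulting CNF grammar (3 productions): T_a → a; B → b; S → T_a B

Final answer: T_a → a; B → b; S → T_a B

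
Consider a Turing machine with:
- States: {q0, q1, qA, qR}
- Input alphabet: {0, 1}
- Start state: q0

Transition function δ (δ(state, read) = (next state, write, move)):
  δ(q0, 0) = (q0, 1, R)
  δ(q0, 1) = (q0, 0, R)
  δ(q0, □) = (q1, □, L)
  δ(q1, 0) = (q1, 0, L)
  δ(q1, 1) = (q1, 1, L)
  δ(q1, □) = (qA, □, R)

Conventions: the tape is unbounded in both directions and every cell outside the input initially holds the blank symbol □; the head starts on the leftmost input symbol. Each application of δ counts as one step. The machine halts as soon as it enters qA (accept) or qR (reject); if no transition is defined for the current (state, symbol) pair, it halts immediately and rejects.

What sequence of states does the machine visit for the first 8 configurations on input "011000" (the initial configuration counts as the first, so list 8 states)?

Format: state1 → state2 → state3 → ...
Step 0: [q0]011000 (head at position 0)
Step 1: δ(q0, 0) = (q0, 1, R)  ⊢  1[q0]11000 (head at position 1)
Step 2: δ(q0, 1) = (q0, 0, R)  ⊢  10[q0]1000 (head at position 2)
Step 3: δ(q0, 1) = (q0, 0, R)  ⊢  100[q0]000 (head at position 3)
Step 4: δ(q0, 0) = (q0, 1, R)  ⊢  1001[q0]00 (head at position 4)
Step 5: δ(q0, 0) = (q0, 1, R)  ⊢  10011[q0]0 (head at position 5)
Step 6: δ(q0, 0) = (q0, 1, R)  ⊢  100111[q0]□ (head at position 6)
Step 7: δ(q0, □) = (q1, □, L)  ⊢  10011[q1]1□ (head at position 5)
Reading off the states of these 8 configurations: q0 → q0 → q0 → q0 → q0 → q0 → q0 → q1

Final answer: q0 → q0 → q0 → q0 → q0 → q0 → q0 → q1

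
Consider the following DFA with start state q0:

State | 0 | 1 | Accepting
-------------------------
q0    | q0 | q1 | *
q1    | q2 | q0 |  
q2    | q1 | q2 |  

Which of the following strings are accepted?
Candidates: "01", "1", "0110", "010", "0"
"01": q0 → q0 → q1; q1 is not accepting → rejected
"1": q0 → q1; q1 is not accepting → rejected
"0110": q0 → q0 → q1 → q0 → q0; q0 is accepting → accepted
"010": q0 → q0 → q1 → q2; q2 is not accepting → rejected
"0": q0 → q0; q0 is accepting → accepted

Final answer: "0110", "0"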